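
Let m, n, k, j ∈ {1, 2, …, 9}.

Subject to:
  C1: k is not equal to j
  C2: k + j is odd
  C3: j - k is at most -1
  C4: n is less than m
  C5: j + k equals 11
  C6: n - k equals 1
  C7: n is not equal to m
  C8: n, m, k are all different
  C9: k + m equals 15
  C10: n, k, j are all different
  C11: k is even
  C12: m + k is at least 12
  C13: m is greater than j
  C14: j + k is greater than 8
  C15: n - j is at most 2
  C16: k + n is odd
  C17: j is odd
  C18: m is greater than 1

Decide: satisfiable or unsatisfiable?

Satisfiable

Take m = 9, n = 7, k = 6, j = 5. Then constraint 3: j - k = -1; constraint 5: j + k = 11, and every other listed constraint is also met.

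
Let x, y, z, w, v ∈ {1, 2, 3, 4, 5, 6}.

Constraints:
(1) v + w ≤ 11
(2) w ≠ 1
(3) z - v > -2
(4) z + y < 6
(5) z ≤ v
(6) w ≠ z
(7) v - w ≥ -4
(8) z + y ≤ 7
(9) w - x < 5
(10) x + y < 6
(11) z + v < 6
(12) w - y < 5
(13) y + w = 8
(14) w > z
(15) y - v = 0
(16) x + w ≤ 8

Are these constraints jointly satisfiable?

The assignment x = 2, y = 2, z = 2, w = 6, v = 2 works:
  constraint 1 holds since v + w = 8.
  constraint 3 holds since z - v = 0.
The rest check out directly.

Satisfiable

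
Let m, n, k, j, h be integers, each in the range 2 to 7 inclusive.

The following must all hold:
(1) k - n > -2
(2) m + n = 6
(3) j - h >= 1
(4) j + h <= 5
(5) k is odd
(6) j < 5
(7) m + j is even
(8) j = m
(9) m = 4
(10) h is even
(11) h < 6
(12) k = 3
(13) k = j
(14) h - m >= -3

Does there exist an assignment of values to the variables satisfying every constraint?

Constraint 12 fixes k = 3 and constraint 9 fixes m = 4. Constraints 8 and 13 give k = j = m, so k = m. But 3 ≠ 4 — contradiction.

Unsatisfiable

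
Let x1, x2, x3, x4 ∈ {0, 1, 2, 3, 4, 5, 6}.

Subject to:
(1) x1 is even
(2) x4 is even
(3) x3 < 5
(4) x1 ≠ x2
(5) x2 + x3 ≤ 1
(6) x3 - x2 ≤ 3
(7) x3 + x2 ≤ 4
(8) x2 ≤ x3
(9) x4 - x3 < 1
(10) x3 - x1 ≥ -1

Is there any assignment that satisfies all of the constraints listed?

Satisfiable

Setting (x1, x2, x3, x4) = (2, 0, 1, 0) satisfies everything: constraint 5: x2 + x3 = 1; constraint 6: x3 - x2 = 1, and the others follow.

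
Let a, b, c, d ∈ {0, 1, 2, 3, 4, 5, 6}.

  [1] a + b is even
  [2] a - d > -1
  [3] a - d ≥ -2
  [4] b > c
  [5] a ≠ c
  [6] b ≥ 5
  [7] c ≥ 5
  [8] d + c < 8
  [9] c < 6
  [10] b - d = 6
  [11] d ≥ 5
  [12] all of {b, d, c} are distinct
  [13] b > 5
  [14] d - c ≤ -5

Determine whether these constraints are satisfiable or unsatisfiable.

Unsatisfiable

Constraints 6, 7, and 11 confine each of b, d, c to the 2 values {5, 6} (the domain already gives each ≤ 6).
Constraint 12 requires all 3 of them to be distinct, but only 2 values are available — impossible by the pigeonhole principle.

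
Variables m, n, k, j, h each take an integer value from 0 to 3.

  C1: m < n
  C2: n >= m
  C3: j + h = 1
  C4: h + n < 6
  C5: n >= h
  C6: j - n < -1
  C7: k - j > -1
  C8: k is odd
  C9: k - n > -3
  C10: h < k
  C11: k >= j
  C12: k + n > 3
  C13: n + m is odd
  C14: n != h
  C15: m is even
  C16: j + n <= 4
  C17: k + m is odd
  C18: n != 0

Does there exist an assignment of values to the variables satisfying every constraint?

Satisfiable

The assignment m = 2, n = 3, k = 3, j = 1, h = 0 works:
  constraint 3 holds since j + h = 1.
  constraint 4 holds since h + n = 3.
  constraint 6 holds since j - n = -2.
The rest check out directly.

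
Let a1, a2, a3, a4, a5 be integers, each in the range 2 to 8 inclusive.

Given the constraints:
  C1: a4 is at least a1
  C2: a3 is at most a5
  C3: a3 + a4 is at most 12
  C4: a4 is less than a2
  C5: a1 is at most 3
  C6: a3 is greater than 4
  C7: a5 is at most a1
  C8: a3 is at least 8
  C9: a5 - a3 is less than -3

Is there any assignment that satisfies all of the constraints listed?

From constraints 2 and 8: a5 ≥ a3 and a3 ≥ 8, so a5 ≥ 8. From constraints 5 and 7: a5 ≤ a1 and a1 ≤ 3, so a5 ≤ 3. But 3 < 8, so no value of a5 works.

Unsatisfiable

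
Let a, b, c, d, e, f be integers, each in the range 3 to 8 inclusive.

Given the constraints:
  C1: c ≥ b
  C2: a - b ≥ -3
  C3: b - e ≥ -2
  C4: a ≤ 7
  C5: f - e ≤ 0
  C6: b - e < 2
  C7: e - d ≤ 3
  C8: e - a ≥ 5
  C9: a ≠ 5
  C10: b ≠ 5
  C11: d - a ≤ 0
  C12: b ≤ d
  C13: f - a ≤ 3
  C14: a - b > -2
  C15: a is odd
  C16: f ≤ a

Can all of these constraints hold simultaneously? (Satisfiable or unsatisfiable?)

Unsatisfiable

Constraints 7, 8, and 11 give a − d ≥ 0, d − e ≥ -3, e − a ≥ 5.
Adding all 3 inequalities: the left sides telescope to 0, and the right sides sum to 0 + (-3) + 5 = 2. So 0 ≥ 2, which is false.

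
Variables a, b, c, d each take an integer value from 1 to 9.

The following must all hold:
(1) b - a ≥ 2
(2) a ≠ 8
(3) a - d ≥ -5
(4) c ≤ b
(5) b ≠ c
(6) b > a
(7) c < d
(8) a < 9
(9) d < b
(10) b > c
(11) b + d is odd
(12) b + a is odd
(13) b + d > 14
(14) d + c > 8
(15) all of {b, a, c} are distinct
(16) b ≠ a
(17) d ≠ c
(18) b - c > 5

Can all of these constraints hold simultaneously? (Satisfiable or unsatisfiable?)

Satisfiable

Setting (a, b, c, d) = (6, 9, 2, 8) satisfies everything: constraint 1: b - a = 3; constraint 3: a - d = -2, and the others follow.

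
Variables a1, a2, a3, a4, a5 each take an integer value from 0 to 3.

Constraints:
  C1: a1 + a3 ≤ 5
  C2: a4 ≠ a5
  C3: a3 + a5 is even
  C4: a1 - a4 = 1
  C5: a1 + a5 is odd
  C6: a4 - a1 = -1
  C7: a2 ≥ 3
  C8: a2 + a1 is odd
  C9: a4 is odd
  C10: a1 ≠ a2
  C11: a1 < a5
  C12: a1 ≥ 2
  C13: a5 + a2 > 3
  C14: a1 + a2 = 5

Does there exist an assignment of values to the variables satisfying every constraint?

One satisfying assignment is a1 = 2, a2 = 3, a3 = 1, a4 = 1, a5 = 3.
For the less obvious constraints — constraint 1: a1 + a3 = 3; constraint 4: a1 - a4 = 1 — and the others hold by inspection.

Satisfiable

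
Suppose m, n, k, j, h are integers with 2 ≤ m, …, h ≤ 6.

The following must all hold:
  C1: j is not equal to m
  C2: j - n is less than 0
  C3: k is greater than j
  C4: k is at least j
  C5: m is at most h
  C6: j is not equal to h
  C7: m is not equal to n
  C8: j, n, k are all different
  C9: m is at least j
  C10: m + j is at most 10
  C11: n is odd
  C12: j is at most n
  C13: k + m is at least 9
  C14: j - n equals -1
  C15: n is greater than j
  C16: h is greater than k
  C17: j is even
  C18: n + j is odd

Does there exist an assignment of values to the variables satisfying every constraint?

The assignment m = 6, n = 3, k = 5, j = 2, h = 6 works:
  constraint 2 holds since j - n = -1.
  constraint 10 holds since m + j = 8.
The rest check out directly.

Satisfiable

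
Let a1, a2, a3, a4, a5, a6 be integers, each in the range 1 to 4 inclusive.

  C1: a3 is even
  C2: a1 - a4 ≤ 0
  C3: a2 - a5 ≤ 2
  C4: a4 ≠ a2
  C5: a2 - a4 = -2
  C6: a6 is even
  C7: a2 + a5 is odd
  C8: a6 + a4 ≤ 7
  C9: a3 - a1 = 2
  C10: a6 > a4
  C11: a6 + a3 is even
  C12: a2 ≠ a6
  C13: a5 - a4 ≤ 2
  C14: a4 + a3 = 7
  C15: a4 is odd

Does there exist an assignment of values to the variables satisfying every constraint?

One satisfying assignment is a1 = 2, a2 = 1, a3 = 4, a4 = 3, a5 = 2, a6 = 4.
For the less obvious constraints — constraint 2: a1 - a4 = -1; constraint 3: a2 - a5 = -1; constraint 5: a2 - a4 = -2 — and the others hold by inspection.

Satisfiable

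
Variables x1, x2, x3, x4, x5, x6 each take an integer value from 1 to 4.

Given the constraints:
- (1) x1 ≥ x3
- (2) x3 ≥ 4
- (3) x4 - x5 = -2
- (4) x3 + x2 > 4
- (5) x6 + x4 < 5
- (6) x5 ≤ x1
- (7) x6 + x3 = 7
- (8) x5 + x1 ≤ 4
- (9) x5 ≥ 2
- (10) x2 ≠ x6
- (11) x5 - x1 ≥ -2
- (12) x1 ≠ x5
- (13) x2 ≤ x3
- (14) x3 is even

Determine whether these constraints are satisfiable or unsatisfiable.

From constraint 9: x5 ≥ 2. From constraints 1 and 2: x1 ≥ x3 ≥ 4. Hence x5 + x1 ≥ 6. But constraint 8 requires x5 + x1 ≤ 4, and 4 < 6. Contradiction.

Unsatisfiable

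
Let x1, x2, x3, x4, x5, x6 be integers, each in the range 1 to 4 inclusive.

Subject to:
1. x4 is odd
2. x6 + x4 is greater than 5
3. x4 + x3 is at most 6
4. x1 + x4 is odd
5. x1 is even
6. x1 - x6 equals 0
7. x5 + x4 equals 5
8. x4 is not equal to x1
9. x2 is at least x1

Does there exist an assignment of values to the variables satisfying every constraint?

Satisfiable

One satisfying assignment is x1 = 4, x2 = 4, x3 = 2, x4 = 3, x5 = 2, x6 = 4.
For the less obvious constraints — constraint 2: x6 + x4 = 7; constraint 3: x4 + x3 = 5 — and the others hold by inspection.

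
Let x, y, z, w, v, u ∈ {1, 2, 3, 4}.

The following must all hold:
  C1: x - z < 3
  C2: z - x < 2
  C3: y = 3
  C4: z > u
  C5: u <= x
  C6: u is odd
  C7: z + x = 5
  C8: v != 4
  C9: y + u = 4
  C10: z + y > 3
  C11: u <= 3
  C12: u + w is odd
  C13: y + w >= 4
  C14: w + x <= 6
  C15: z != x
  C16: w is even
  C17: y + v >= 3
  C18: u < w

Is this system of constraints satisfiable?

Satisfiable

Setting (x, y, z, w, v, u) = (3, 3, 2, 2, 1, 1) satisfies everything: constraint 1: x - z = 1; constraint 2: z - x = -1; constraint 7: z + x = 5, and the others follow.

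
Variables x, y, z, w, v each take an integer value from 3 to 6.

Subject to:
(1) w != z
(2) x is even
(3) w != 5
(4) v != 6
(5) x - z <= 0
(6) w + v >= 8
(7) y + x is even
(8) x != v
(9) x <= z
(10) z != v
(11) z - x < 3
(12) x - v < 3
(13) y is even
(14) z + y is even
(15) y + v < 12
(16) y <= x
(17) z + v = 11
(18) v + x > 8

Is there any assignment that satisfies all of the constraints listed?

Setting (x, y, z, w, v) = (6, 6, 6, 4, 5) satisfies everything: constraint 5: x - z = 0; constraint 6: w + v = 9; constraint 11: z - x = 0, and the others follow.

Satisfiable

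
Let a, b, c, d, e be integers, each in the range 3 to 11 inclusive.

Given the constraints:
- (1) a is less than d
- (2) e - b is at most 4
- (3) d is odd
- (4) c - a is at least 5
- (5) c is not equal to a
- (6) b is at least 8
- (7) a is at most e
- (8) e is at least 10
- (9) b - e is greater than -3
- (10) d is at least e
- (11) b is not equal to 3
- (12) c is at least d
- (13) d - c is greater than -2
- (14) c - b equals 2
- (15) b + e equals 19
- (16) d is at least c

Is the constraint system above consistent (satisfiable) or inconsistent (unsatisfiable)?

One satisfying assignment is a = 3, b = 9, c = 11, d = 11, e = 10.
For the less obvious constraints — constraint 2: e - b = 1; constraint 4: c - a = 8 — and the others hold by inspection.

Satisfiable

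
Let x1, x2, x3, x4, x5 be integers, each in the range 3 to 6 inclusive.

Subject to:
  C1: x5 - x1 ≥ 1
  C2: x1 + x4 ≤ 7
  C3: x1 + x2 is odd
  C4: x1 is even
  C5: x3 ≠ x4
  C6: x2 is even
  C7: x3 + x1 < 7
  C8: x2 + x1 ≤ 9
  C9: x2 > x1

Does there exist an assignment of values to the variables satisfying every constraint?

Constraint 4 makes x1 even and constraint 6 makes x2 even, so x1 + x2 must be even. Constraint 3 says x1 + x2 is odd — contradiction.

Unsatisfiable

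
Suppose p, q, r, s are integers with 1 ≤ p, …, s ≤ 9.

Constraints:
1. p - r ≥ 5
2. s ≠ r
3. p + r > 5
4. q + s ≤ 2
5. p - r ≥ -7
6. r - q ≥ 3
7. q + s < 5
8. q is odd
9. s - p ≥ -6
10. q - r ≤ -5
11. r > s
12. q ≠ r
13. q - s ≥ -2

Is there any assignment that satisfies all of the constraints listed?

Unsatisfiable

Constraints 1, 9, 10, and 13 give s − p ≥ -6, p − r ≥ 5, r − q ≥ 5, q − s ≥ -2.
Adding all 4 inequalities: the left sides telescope to 0, and the right sides sum to (-6) + 5 + 5 + (-2) = 2. So 0 ≥ 2, which is false.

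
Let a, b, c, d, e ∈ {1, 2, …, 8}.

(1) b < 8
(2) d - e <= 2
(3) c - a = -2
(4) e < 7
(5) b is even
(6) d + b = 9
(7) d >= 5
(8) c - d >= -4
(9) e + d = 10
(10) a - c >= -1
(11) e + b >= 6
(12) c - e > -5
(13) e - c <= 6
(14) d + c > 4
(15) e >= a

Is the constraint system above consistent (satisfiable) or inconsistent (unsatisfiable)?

The assignment a = 4, b = 4, c = 2, d = 5, e = 5 works:
  constraint 2 holds since d - e = 0.
  constraint 3 holds since c - a = -2.
The rest check out directly.

Satisfiable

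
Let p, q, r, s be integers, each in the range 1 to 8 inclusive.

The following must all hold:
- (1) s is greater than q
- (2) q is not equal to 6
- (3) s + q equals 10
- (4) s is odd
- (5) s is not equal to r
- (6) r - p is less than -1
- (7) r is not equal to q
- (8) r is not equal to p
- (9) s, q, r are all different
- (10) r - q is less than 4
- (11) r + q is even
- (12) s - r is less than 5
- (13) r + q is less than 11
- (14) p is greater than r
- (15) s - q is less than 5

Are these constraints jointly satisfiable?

Satisfiable

Setting (p, q, r, s) = (7, 3, 5, 7) satisfies everything: constraint 3: s + q = 10; constraint 6: r - p = -2; constraint 10: r - q = 2, and the others follow.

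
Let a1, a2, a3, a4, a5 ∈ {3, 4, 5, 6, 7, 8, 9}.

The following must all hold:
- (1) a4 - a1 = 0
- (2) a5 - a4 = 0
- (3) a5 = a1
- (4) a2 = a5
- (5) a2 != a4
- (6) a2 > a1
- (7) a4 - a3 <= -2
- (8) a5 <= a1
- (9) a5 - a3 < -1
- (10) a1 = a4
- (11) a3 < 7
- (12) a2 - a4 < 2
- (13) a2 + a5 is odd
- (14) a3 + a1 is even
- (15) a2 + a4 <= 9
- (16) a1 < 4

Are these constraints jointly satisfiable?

From constraints 3, 4, and 10, a2 = a5 = a1 = a4, so a2 = a4. But constraint 5 says a2 ≠ a4. Contradiction.

Unsatisfiable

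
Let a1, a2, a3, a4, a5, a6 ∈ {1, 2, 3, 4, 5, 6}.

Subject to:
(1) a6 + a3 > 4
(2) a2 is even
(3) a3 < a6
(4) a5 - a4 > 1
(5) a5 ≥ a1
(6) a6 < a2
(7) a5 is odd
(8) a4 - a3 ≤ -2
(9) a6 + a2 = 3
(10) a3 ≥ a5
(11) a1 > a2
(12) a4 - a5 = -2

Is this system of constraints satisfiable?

Unsatisfiable

Constraints 3, 5, 6, 10, and 11 give a2 < a1, a1 ≤ a5, a5 ≤ a3, a3 < a6, a6 < a2. Chaining: a2 < a1 ≤ a5 ≤ a3 < a6 < a2, which forces a2 < a2 — impossible.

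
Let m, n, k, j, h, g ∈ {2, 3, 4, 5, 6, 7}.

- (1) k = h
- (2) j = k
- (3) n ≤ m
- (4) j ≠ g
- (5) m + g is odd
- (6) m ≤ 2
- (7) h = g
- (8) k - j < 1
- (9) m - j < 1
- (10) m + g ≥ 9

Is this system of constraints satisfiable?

Unsatisfiable

From constraints 1, 2, and 7, j = k = h = g, so j = g. But constraint 4 says j ≠ g. Contradiction.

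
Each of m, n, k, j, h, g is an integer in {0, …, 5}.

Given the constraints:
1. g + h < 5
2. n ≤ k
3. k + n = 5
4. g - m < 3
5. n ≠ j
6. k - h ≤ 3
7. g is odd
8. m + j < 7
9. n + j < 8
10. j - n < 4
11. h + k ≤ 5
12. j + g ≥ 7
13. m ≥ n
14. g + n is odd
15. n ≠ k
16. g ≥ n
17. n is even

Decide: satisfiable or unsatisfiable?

Setting (m, n, k, j, h, g) = (2, 2, 3, 4, 0, 3) satisfies everything: constraint 1: g + h = 3; constraint 3: k + n = 5; constraint 4: g - m = 1, and the others follow.

Satisfiable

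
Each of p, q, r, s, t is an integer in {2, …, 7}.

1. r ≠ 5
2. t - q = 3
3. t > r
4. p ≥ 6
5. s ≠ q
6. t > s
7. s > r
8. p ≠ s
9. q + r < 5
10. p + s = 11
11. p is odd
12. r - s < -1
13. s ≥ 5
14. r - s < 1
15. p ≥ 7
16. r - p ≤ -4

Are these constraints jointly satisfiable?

Unsatisfiable

From constraint 15: p ≥ 7. From constraint 13: s ≥ 5. Hence p + s ≥ 12. But constraint 10 requires p + s = 11, and 11 < 12. Contradiction.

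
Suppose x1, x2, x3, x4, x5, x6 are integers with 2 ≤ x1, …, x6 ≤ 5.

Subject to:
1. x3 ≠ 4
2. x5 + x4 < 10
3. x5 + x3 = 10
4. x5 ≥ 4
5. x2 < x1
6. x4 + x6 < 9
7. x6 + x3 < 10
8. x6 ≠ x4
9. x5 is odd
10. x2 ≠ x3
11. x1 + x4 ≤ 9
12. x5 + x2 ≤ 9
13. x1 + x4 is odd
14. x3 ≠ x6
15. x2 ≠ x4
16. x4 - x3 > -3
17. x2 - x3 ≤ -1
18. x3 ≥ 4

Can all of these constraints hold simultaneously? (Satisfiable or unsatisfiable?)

Setting (x1, x2, x3, x4, x5, x6) = (3, 2, 5, 4, 5, 3) satisfies everything: constraint 2: x5 + x4 = 9; constraint 3: x5 + x3 = 10; constraint 6: x4 + x6 = 7, and the others follow.

Satisfiable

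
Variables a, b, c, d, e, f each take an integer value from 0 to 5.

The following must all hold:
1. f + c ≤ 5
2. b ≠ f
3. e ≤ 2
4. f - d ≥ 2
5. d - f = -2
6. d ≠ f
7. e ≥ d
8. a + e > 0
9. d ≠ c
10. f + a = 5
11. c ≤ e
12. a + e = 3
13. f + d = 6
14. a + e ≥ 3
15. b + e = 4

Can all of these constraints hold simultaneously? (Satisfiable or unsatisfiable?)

Satisfiable

Setting (a, b, c, d, e, f) = (1, 2, 0, 2, 2, 4) satisfies everything: constraint 1: f + c = 4; constraint 4: f - d = 2, and the others follow.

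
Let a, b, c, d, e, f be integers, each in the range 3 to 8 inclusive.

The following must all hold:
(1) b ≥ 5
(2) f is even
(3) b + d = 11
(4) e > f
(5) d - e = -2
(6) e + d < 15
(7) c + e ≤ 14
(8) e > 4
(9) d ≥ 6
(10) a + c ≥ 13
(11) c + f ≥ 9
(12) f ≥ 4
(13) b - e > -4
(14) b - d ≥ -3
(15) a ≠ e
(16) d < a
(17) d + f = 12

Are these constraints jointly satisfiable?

Satisfiable

The assignment a = 7, b = 5, c = 6, d = 6, e = 8, f = 6 works:
  constraint 3 holds since b + d = 11.
  constraint 5 holds since d - e = -2.
The rest check out directly.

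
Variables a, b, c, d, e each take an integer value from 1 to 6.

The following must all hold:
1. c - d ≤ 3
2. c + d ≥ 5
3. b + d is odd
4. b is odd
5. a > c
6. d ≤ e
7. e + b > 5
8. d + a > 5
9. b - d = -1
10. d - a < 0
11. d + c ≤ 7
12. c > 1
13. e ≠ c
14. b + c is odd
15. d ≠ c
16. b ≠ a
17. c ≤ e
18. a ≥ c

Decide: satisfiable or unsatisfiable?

Satisfiable

Setting (a, b, c, d, e) = (5, 1, 4, 2, 6) satisfies everything: constraint 1: c - d = 2; constraint 2: c + d = 6, and the others follow.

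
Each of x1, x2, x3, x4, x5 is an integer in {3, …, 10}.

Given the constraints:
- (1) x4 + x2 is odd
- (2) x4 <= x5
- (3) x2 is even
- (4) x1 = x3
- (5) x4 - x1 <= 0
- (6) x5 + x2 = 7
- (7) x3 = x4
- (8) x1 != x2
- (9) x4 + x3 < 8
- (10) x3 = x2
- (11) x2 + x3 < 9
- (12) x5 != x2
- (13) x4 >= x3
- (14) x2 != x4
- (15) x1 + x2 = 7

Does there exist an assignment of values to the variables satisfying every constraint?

From constraints 4 and 10, x1 = x3 = x2, so x1 = x2. But constraint 8 says x1 ≠ x2. Contradiction.

Unsatisfiable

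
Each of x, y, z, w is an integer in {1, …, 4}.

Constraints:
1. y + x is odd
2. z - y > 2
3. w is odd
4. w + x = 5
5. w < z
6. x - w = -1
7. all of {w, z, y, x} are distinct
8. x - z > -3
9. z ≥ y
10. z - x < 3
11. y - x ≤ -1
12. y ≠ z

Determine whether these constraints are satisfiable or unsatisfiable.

Satisfiable

Take x = 2, y = 1, z = 4, w = 3. Then constraint 2: z - y = 3; constraint 4: w + x = 5, and every other listed constraint is also met.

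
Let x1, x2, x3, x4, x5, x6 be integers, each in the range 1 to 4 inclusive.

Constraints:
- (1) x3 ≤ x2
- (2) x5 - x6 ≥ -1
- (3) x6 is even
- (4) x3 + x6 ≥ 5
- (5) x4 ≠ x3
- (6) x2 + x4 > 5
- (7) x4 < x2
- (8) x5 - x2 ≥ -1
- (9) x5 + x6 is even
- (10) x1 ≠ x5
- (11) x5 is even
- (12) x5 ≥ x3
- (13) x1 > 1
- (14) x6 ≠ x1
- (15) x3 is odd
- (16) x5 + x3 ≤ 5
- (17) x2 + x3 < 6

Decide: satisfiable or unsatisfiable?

Take x1 = 2, x2 = 4, x3 = 1, x4 = 2, x5 = 4, x6 = 4. Then constraint 2: x5 - x6 = 0; constraint 4: x3 + x6 = 5, and every other listed constraint is also met.

Satisfiable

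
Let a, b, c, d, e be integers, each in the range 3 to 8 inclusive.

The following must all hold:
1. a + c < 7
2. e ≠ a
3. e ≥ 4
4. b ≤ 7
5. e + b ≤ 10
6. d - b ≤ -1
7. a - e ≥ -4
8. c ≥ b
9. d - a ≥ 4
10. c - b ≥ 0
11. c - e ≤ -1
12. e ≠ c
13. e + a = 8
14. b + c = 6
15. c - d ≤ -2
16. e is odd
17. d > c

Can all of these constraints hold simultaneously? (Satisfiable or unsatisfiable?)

Constraints 6, 7, 9, 10, and 11 give d − a ≥ 4, a − e ≥ -4, e − c ≥ 1, c − b ≥ 0, b − d ≥ 1.
Adding all 5 inequalities: the left sides telescope to 0, and the right sides sum to 4 + (-4) + 1 + 0 + 1 = 2. So 0 ≥ 2, which is false.

Unsatisfiable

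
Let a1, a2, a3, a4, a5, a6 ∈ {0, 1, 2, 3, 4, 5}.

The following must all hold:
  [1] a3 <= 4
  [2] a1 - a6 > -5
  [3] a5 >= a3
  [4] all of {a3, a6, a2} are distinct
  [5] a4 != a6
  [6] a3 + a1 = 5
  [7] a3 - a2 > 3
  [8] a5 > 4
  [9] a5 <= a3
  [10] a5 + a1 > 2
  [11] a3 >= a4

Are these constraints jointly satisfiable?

Unsatisfiable

From constraint 8: a5 ≥ 5. From constraints 1 and 9: a5 ≤ a3 and a3 ≤ 4, so a5 ≤ 4. But 4 < 5, so no value of a5 works.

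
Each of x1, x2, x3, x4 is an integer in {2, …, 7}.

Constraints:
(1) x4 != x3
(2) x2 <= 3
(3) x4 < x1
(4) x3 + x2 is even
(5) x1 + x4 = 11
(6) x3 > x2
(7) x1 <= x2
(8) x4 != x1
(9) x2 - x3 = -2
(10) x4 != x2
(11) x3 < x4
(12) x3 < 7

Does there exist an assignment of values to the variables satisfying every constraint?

Constraints 3, 6, 7, and 11 give x2 < x3, x3 < x4, x4 < x1, x1 ≤ x2. Chaining: x2 < x3 < x4 < x1 ≤ x2, which forces x2 < x2 — impossible.

Unsatisfiable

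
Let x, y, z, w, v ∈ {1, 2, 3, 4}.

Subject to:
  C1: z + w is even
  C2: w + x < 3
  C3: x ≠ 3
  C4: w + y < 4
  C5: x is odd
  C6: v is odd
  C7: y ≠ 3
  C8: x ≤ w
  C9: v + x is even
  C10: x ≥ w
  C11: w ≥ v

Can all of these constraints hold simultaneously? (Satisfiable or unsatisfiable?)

Satisfiable

One satisfying assignment is x = 1, y = 2, z = 1, w = 1, v = 1.
For the less obvious constraints — constraint 2: w + x = 2; constraint 4: w + y = 3 — and the others hold by inspection.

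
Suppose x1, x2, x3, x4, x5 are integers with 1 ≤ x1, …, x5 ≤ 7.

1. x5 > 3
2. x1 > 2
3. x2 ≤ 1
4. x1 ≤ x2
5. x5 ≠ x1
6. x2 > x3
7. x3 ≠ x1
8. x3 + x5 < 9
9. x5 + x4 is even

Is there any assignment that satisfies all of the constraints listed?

Unsatisfiable

From constraint 2: x1 ≥ 3. From constraints 3 and 4: x1 ≤ x2 and x2 ≤ 1, so x1 ≤ 1. But 1 < 3, so no value of x1 works.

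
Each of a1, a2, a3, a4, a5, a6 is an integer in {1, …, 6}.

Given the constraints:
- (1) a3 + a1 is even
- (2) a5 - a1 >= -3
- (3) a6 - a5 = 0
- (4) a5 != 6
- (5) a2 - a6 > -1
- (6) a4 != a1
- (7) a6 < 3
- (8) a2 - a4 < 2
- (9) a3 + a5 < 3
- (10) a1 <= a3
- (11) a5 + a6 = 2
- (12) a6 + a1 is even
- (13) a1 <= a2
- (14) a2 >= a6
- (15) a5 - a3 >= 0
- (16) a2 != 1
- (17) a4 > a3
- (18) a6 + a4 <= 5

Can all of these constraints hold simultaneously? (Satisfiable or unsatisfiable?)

Take a1 = 1, a2 = 2, a3 = 1, a4 = 2, a5 = 1, a6 = 1. Then constraint 2: a5 - a1 = 0; constraint 3: a6 - a5 = 0, and every other listed constraint is also met.

Satisfiable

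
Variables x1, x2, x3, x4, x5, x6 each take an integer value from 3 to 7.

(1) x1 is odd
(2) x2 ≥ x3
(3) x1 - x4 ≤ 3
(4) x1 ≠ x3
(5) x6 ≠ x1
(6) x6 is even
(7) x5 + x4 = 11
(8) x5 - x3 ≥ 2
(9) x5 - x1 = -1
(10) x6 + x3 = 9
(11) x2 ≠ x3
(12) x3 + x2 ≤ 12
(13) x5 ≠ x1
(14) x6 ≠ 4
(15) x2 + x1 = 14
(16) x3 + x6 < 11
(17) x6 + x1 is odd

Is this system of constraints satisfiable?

Try x1 = 7, x2 = 7, x3 = 3, x4 = 5, x5 = 6, x6 = 6.
Check constraint 3: x1 - x4 = 2; constraint 7: x5 + x4 = 11; constraint 8: x5 - x3 = 3. The remaining constraints are straightforward to verify.

Satisfiable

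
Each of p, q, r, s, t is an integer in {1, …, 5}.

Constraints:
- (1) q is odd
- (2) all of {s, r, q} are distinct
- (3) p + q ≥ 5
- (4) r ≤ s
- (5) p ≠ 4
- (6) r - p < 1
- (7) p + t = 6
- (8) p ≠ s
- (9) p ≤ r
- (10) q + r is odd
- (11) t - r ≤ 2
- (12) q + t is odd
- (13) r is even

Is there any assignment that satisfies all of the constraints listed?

The assignment p = 2, q = 3, r = 2, s = 4, t = 4 works:
  constraint 3 holds since p + q = 5.
  constraint 6 holds since r - p = 0.
The rest check out directly.

Satisfiable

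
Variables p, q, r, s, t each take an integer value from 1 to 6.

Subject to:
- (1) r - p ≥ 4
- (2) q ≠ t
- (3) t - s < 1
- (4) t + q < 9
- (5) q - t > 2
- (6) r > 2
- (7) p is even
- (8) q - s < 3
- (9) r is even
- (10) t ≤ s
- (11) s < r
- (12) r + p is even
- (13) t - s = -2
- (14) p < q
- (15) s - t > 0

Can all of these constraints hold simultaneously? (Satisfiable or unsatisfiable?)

Take p = 2, q = 6, r = 6, s = 4, t = 2. Then constraint 1: r - p = 4; constraint 3: t - s = -2, and every other listed constraint is also met.

Satisfiable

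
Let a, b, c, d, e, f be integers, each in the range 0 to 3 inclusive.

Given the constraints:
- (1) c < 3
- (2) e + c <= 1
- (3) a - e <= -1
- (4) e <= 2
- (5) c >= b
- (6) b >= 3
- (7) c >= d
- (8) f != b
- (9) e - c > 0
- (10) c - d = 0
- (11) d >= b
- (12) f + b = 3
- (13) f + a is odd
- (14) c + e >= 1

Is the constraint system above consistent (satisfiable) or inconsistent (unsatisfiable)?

Unsatisfiable

From constraints 5 and 6: c ≥ b and b ≥ 3, so c ≥ 3. From constraint 1: c ≤ 2. But 2 < 3, so no value of c works.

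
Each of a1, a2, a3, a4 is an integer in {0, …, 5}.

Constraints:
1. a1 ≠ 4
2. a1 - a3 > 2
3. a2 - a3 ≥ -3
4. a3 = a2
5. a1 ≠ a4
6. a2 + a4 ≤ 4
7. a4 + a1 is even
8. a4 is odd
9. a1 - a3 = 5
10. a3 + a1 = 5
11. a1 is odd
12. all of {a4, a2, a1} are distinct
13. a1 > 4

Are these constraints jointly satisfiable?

One satisfying assignment is a1 = 5, a2 = 0, a3 = 0, a4 = 3.
For the less obvious constraints — constraint 2: a1 - a3 = 5; constraint 3: a2 - a3 = 0; constraint 6: a2 + a4 = 3 — and the others hold by inspection.

Satisfiable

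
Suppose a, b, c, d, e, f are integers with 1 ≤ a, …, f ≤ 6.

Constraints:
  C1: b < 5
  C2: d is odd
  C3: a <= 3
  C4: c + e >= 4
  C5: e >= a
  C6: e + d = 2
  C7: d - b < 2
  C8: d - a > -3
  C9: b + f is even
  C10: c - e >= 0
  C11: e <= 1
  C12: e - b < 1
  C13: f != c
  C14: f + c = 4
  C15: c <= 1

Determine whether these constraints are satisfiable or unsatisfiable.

Unsatisfiable

From constraint 15: c ≤ 1. From constraint 11: e ≤ 1. Hence c + e ≤ 2. But constraint 4 requires c + e ≥ 4, and 4 > 2. Contradiction.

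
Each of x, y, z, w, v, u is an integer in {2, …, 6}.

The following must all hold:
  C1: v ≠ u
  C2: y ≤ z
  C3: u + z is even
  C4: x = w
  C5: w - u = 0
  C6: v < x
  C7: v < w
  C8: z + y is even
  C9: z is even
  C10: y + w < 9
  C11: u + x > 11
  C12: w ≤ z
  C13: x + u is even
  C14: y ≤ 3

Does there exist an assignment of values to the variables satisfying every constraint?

Try x = 6, y = 2, z = 6, w = 6, v = 2, u = 6.
Check constraint 5: w - u = 0; constraint 10: y + w = 8; constraint 11: u + x = 12. The remaining constraints are straightforward to verify.

Satisfiable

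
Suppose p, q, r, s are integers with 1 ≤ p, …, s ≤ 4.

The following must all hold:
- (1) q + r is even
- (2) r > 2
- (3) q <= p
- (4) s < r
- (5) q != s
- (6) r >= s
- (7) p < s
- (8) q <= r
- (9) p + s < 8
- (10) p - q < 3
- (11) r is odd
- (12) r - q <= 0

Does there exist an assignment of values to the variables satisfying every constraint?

Constraints 3, 4, 7, and 12 give s < r, r ≤ q, q ≤ p, p < s. Chaining: s < r ≤ q ≤ p < s, which forces s < s — impossible.

Unsatisfiable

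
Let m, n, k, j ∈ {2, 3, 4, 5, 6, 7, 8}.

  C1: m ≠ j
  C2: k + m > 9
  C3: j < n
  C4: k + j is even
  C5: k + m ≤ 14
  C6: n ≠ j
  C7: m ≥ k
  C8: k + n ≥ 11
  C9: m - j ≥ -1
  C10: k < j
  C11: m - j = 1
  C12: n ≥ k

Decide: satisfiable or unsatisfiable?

Take m = 8, n = 8, k = 3, j = 7. Then constraint 2: k + m = 11; constraint 5: k + m = 11, and every other listed constraint is also met.

Satisfiable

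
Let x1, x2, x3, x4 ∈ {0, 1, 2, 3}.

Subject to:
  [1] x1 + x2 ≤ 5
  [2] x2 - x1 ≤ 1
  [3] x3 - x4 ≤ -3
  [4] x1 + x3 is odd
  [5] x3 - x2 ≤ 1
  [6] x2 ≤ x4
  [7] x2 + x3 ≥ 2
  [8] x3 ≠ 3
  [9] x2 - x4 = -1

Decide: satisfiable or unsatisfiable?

Setting (x1, x2, x3, x4) = (3, 2, 0, 3) satisfies everything: constraint 1: x1 + x2 = 5; constraint 2: x2 - x1 = -1; constraint 3: x3 - x4 = -3, and the others follow.

Satisfiable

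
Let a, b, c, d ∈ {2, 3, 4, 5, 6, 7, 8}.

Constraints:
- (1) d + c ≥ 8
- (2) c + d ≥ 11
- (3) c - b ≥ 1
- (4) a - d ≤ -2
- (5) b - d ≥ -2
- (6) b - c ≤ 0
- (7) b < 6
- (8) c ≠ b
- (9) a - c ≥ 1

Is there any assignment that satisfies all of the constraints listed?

Constraints 3, 4, 5, and 9 give c − b ≥ 1, b − d ≥ -2, d − a ≥ 2, a − c ≥ 1.
Adding all 4 inequalities: the left sides telescope to 0, and the right sides sum to 1 + (-2) + 2 + 1 = 2. So 0 ≥ 2, which is false.

Unsatisfiable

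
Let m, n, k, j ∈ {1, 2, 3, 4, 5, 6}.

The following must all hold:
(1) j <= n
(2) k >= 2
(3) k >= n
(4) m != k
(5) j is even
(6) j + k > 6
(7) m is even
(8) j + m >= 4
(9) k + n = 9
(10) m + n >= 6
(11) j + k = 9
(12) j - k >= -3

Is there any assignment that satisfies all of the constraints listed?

Take m = 2, n = 4, k = 5, j = 4. Then constraint 6: j + k = 9; constraint 8: j + m = 6, and every other listed constraint is also met.

Satisfiable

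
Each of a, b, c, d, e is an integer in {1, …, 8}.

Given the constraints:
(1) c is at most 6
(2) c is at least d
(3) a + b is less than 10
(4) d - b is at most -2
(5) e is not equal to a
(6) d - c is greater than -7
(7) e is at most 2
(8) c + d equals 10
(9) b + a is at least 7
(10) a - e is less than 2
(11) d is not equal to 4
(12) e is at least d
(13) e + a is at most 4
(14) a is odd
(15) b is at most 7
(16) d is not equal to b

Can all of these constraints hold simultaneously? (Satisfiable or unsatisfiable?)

Unsatisfiable

From constraint 1: c ≤ 6. From constraints 7 and 12: d ≤ e ≤ 2. Hence c + d ≤ 8. But constraint 8 requires c + d = 10, and 10 > 8. Contradiction.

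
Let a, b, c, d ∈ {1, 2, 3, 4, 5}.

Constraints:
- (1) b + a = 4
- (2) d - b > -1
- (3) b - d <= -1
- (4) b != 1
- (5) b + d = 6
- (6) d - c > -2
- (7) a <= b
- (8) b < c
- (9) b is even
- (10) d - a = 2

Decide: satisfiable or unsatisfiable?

Satisfiable

Take a = 2, b = 2, c = 5, d = 4. Then constraint 1: b + a = 4; constraint 2: d - b = 2; constraint 3: b - d = -2, and every other listed constraint is also met.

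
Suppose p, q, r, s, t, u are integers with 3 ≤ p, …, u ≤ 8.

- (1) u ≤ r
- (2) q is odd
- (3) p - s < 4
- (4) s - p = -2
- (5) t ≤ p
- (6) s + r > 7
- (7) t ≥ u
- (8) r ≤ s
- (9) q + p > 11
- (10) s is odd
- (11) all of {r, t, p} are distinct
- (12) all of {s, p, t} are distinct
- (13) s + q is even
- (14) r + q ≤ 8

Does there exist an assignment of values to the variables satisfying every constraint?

The assignment p = 7, q = 5, r = 3, s = 5, t = 6, u = 3 works:
  constraint 3 holds since p - s = 2.
  constraint 4 holds since s - p = -2.
The rest check out directly.

Satisfiable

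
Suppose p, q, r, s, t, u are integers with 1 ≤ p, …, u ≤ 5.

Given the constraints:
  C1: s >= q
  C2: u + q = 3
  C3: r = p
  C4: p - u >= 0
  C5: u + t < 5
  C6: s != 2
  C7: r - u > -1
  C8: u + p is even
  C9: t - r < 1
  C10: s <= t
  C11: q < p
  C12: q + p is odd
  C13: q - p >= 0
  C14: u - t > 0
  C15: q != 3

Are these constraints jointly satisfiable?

Constraints 1, 4, 10, 13, and 14 give t < u, u ≤ p, p ≤ q, q ≤ s, s ≤ t. Chaining: t < u ≤ p ≤ q ≤ s ≤ t, which forces t < t — impossible.

Unsatisfiable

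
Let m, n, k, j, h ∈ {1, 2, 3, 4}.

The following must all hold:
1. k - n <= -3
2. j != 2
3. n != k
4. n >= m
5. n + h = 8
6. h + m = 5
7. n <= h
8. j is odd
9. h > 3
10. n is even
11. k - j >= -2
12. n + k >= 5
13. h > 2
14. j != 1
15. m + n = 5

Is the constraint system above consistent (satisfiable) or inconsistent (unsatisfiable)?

Satisfiable

Try m = 1, n = 4, k = 1, j = 3, h = 4.
Check constraint 1: k - n = -3; constraint 5: n + h = 8; constraint 6: h + m = 5. The remaining constraints are straightforward to verify.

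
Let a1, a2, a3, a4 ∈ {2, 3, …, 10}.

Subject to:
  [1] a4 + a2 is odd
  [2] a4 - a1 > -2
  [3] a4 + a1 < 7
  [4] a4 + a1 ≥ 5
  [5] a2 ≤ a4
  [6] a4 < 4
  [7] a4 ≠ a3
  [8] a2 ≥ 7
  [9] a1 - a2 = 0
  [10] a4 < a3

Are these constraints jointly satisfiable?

From constraints 5 and 8: a4 ≥ a2 and a2 ≥ 7, so a4 ≥ 7. From constraint 6: a4 ≤ 3. But 3 < 7, so no value of a4 works.

Unsatisfiable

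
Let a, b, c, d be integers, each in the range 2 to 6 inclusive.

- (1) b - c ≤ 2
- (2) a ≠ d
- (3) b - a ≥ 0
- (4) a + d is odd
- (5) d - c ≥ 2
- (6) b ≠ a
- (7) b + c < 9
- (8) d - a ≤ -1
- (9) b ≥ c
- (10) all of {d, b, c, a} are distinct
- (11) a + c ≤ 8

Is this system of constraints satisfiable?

Unsatisfiable

Constraints 1, 3, 5, and 8 give a − d ≥ 1, d − c ≥ 2, c − b ≥ -2, b − a ≥ 0.
Adding all 4 inequalities: the left sides telescope to 0, and the right sides sum to 1 + 2 + (-2) + 0 = 1. So 0 ≥ 1, which is false.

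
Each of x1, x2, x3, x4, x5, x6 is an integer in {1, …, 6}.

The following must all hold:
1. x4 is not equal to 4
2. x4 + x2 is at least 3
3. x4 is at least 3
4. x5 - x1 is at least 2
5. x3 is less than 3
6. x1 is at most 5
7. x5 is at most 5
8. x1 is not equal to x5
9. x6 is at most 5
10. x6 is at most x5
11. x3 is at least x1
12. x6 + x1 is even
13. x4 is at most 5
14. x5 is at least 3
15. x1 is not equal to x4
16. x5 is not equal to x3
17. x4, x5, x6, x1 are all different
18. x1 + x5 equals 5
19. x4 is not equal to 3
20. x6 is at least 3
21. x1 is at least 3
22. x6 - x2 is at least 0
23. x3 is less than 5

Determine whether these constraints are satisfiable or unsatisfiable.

Constraints 3, 6, 7, 9, 13, 14, 20, and 21 confine each of x4, x5, x6, x1 to the 3 values {3, …, 5}.
Constraint 17 requires all 4 of them to be distinct, but only 3 values are available — impossible by the pigeonhole principle.

Unsatisfiable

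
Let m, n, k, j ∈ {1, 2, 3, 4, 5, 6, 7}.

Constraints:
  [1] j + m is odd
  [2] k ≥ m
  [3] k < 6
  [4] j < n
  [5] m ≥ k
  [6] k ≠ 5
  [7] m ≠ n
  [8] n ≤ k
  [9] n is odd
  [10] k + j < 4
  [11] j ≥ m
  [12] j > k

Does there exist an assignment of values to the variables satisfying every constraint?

Unsatisfiable

Constraints 4, 8, and 12 give k < j, j < n, n ≤ k. Chaining: k < j < n ≤ k, which forces k < k — impossible.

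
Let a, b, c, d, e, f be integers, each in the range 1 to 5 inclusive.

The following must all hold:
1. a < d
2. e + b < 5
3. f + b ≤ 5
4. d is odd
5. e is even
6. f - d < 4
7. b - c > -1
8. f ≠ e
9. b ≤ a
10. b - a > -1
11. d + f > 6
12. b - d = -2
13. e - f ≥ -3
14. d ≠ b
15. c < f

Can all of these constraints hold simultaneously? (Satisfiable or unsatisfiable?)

The assignment a = 1, b = 1, c = 1, d = 3, e = 2, f = 4 works:
  constraint 2 holds since e + b = 3.
  constraint 3 holds since f + b = 5.
The rest check out directly.

Satisfiable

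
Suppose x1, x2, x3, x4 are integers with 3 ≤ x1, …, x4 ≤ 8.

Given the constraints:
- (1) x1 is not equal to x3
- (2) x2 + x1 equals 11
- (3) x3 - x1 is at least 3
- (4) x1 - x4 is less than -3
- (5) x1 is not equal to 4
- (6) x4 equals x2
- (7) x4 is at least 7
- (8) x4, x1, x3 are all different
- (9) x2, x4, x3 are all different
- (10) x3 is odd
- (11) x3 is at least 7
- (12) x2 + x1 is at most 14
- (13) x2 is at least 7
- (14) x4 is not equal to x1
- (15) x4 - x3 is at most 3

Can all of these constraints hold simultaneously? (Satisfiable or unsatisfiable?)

Constraints 7, 11, and 13 confine each of x2, x4, x3 to the 2 values {7, 8} (the domain already gives each ≤ 8).
Constraint 9 requires all 3 of them to be distinct, but only 2 values are available — impossible by the pigeonhole principle.

Unsatisfiable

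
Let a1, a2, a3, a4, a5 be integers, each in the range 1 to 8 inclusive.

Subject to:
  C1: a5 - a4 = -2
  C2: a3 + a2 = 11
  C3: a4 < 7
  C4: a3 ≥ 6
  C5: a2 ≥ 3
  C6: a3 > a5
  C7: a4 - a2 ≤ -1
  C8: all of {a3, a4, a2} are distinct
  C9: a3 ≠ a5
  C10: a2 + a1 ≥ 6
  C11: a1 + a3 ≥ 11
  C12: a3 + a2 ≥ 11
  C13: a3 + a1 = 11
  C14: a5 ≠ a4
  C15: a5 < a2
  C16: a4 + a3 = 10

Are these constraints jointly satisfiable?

The assignment a1 = 4, a2 = 4, a3 = 7, a4 = 3, a5 = 1 works:
  constraint 1 holds since a5 - a4 = -2.
  constraint 2 holds since a3 + a2 = 11.
  constraint 7 holds since a4 - a2 = -1.
The rest check out directly.

Satisfiable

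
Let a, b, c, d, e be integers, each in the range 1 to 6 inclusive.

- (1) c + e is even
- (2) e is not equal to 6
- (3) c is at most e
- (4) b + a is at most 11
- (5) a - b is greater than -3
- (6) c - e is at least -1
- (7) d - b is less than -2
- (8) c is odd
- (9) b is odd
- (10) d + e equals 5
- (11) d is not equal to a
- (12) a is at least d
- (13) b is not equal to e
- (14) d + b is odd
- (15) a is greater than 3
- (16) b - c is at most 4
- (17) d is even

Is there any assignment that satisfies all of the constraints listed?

Try a = 4, b = 5, c = 3, d = 2, e = 3.
Check constraint 4: b + a = 9; constraint 5: a - b = -1. The remaining constraints are straightforward to verify.

Satisfiable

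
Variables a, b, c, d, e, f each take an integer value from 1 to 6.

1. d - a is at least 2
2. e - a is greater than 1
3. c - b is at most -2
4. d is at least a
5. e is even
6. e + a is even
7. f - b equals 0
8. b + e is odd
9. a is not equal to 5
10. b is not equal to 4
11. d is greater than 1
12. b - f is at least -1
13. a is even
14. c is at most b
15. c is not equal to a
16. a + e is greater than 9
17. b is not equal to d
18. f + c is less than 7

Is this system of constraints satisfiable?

Satisfiable

Take a = 4, b = 5, c = 1, d = 6, e = 6, f = 5. Then constraint 1: d - a = 2; constraint 2: e - a = 2; constraint 3: c - b = -4, and every other listed constraint is also met.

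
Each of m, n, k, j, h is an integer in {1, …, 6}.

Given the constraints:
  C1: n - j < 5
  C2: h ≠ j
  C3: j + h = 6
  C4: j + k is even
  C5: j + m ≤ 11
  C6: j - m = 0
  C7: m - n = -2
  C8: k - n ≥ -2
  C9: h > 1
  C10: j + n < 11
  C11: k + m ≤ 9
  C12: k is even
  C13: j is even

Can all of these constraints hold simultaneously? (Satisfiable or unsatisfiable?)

Satisfiable

Try m = 4, n = 6, k = 4, j = 4, h = 2.
Check constraint 1: n - j = 2; constraint 3: j + h = 6; constraint 5: j + m = 8. The remaining constraints are straightforward to verify.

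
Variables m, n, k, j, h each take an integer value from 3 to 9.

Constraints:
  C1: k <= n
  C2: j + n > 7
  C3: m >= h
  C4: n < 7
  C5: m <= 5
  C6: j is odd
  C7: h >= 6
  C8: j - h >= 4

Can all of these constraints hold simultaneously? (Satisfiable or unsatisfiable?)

Unsatisfiable

From constraints 3 and 7: m ≥ h and h ≥ 6, so m ≥ 6. From constraint 5: m ≤ 5. But 5 < 6, so no value of m works.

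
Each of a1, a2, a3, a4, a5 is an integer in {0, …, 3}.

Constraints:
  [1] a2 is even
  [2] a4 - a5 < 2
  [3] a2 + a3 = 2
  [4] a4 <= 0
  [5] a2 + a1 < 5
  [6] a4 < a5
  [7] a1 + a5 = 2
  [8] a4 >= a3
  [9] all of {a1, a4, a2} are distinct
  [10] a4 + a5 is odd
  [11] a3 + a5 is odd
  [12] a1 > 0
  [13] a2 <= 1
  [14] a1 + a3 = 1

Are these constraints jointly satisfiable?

From constraint 13: a2 ≤ 1. From constraints 4 and 8: a3 ≤ a4 ≤ 0. Hence a2 + a3 ≤ 1. But constraint 3 requires a2 + a3 = 2, and 2 > 1. Contradiction.

Unsatisfiable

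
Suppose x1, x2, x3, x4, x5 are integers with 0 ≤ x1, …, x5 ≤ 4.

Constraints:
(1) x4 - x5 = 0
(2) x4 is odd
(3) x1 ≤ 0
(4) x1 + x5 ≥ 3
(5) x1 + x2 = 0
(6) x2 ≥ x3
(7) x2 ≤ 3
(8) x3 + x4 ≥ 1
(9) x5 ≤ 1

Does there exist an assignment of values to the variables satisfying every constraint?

Unsatisfiable

From constraint 3: x1 ≤ 0. From constraint 9: x5 ≤ 1. Hence x1 + x5 ≤ 1. But constraint 4 requires x1 + x5 ≥ 3, and 3 > 1. Contradiction.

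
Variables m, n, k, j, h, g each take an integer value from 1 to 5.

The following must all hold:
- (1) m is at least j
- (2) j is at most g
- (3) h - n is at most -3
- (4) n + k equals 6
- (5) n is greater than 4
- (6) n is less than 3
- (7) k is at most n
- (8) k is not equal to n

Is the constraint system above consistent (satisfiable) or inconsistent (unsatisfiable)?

Unsatisfiable

From constraint 5: n ≥ 5. From constraint 6: n ≤ 2. But 2 < 5, so no value of n works.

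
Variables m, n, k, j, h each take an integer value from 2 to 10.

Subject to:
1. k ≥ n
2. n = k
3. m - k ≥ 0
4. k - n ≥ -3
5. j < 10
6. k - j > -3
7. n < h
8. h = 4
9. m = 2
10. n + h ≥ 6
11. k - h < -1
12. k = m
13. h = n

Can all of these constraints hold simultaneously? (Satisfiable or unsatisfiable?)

Constraint 8 fixes h = 4 and constraint 9 fixes m = 2. Constraints 2, 12, and 13 give h = n = k = m, so h = m. But 4 ≠ 2 — contradiction.

Unsatisfiable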